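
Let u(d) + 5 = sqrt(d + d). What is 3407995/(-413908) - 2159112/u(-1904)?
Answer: 4455305803645/1586509364 + 8636448*I*sqrt(238)/3833 ≈ 2808.2 + 34760.0*I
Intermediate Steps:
u(d) = -5 + sqrt(2)*sqrt(d) (u(d) = -5 + sqrt(d + d) = -5 + sqrt(2*d) = -5 + sqrt(2)*sqrt(d))
3407995/(-413908) - 2159112/u(-1904) = 3407995/(-413908) - 2159112/(-5 + sqrt(2)*sqrt(-1904)) = 3407995*(-1/413908) - 2159112/(-5 + sqrt(2)*(4*I*sqrt(119))) = -3407995/413908 - 2159112/(-5 + 4*I*sqrt(238))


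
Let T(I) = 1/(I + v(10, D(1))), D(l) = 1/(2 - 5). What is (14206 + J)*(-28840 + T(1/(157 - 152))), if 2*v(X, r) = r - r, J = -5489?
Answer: -251354695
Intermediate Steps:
D(l) = -⅓ (D(l) = 1/(-3) = -⅓)
v(X, r) = 0 (v(X, r) = (r - r)/2 = (½)*0 = 0)
T(I) = 1/I (T(I) = 1/(I + 0) = 1/I)
(14206 + J)*(-28840 + T(1/(157 - 152))) = (14206 - 5489)*(-28840 + 1/(1/(157 - 152))) = 8717*(-28840 + 1/(1/5)) = 8717*(-28840 + 1/(⅕)) = 8717*(-28840 + 5) = 8717*(-28835) = -251354695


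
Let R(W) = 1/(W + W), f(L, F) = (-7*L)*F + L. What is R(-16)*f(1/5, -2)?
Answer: -3/32 ≈ -0.093750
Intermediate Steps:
f(L, F) = L - 7*F*L (f(L, F) = -7*F*L + L = L - 7*F*L)
R(W) = 1/(2*W)
R(-16)*f(1/5, -2) = ((½)/(-16))*((1 - 7*(-2))/5) = ((½)*(-1/16))*((1 + 14)/5) = -15/160 = -1/32*3 = -3/32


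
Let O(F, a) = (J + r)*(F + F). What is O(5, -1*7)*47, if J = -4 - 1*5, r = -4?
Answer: -6110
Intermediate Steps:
J = -9 (J = -4 - 5 = -9)
O(F, a) = -26*F (O(F, a) = (-9 - 4)*(F + F) = -26*F)
O(5, -1*7)*47 = -26*5*47 = -130*47 = -6110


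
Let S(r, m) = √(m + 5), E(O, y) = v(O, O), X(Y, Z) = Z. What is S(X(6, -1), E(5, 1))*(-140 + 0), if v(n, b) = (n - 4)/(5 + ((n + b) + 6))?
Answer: -20*√2226/3 ≈ -314.54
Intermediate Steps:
v(n, b) = (-4 + n)/(11 + b + n) (v(n, b) = (-4 + n)/(5 + ((b + n) + 6)) = (-4 + n)/(5 + (6 + b + n)) = (-4 + n)/(11 + b + n))
E(O, y) = (-4 + O)/(11 + 2*O) (E(O, y) = (-4 + O)/(11 + O + O) = (-4 + O)/(11 + 2*O))
S(r, m) = √(5 + m)
S(X(6, -1), E(5, 1))*(-140 + 0) = √(5 + (-4 + 5)/(11 + 2*5))*(-140 + 0) = √(5 + 1/(11 + 10))*(-140) = √(5 + 1/21)*(-140) = √(106/21)*(-140) = (√2226/21)*(-140) = -20*√2226/3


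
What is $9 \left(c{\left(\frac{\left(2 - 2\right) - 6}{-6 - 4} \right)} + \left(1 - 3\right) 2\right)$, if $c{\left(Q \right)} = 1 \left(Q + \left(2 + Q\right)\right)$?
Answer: $- \frac{36}{5} \approx -7.2$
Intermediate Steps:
$c{\left(Q \right)} = 2 + 2 Q$ ($c{\left(Q \right)} = 1 \left(2 + 2 Q\right) = 2 + 2 Q$)
$9 \left(c{\left(\frac{\left(2 - 2\right) - 6}{-6 - 4} \right)} + \left(1 - 3\right) 2\right) = 9 \left(\left(2 + 2 \frac{\left(2 - 2\right) - 6}{-6 - 4}\right) + \left(1 - 3\right) 2\right) = 9 \left(\left(2 + 2 \frac{0 - 6}{-10}\right) - 4\right) = 9 \left(\left(2 + 2 \left(\left(-6\right) \left(- \frac{1}{10}\right)\right)\right) - 4\right) = 9 \left(\left(2 + 2 \cdot \frac{3}{5}\right) - 4\right) = 9 \left(\left(2 + \frac{6}{5}\right) - 4\right) = 9 \left(\frac{16}{5} - 4\right) = 9 \left(- \frac{4}{5}\right) = - \frac{36}{5}$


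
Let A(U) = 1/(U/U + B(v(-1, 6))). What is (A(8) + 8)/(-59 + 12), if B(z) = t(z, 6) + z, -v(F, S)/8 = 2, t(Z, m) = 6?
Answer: -71/423 ≈ -0.16785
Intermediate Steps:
v(F, S) = -16 (v(F, S) = -8*2 = -16)
B(z) = 6 + z
A(U) = -⅑ (A(U) = 1/(U/U + (6 - 16)) = 1/(1 - 10) = 1/(-9) = -⅑)
(A(8) + 8)/(-59 + 12) = (-⅑ + 8)/(-59 + 12) = (71/9)/(-47) = -1/47*71/9 = -71/423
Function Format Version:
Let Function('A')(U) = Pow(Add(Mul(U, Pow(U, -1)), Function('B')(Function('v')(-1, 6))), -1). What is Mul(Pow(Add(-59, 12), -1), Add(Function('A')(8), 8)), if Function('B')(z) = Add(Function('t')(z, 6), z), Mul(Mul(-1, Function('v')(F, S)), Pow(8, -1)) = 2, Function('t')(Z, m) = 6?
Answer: Rational(-71, 423) ≈ -0.16785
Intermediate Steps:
Function('v')(F, S) = -16 (Function('v')(F, S) = Mul(-8, 2) = -16)
Function('B')(z) = Add(6, z)
Function('A')(U) = Rational(-1, 9) (Function('A')(U) = Pow(Add(Mul(U, Pow(U, -1)), Add(6, -16)), -1) = Pow(Add(1, -10), -1) = Pow(-9, -1) = Rational(-1, 9))
Mul(Pow(Add(-59, 12), -1), Add(Function('A')(8), 8)) = Mul(Pow(Add(-59, 12), -1), Add(Rational(-1, 9), 8)) = Mul(Pow(-47, -1), Rational(71, 9)) = Mul(Rational(-1, 47), Rational(71, 9)) = Rational(-71, 423)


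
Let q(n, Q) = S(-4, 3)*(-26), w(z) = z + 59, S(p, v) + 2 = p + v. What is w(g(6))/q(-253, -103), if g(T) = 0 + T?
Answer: ⅚ ≈ 0.83333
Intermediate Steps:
S(p, v) = -2 + p + v (S(p, v) = -2 + (p + v) = -2 + p + v)
g(T) = T
w(z) = 59 + z
q(n, Q) = 78 (q(n, Q) = (-2 - 4 + 3)*(-26) = -3*(-26) = 78)
w(g(6))/q(-253, -103) = (59 + 6)/78 = 65*(1/78) = ⅚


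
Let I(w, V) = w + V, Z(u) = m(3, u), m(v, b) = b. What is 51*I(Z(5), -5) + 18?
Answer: 18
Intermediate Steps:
Z(u) = u
I(w, V) = V + w
51*I(Z(5), -5) + 18 = 51*(-5 + 5) + 18 = 51*0 + 18 = 0 + 18 = 18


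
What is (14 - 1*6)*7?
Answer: 56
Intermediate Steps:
(14 - 1*6)*7 = (14 - 6)*7 = 8*7 = 56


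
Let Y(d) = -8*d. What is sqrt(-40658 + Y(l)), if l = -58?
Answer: 3*I*sqrt(4466) ≈ 200.48*I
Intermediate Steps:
sqrt(-40658 + Y(l)) = sqrt(-40658 - 8*(-58)) = sqrt(-40658 + 464) = sqrt(-40194) = 3*I*sqrt(4466)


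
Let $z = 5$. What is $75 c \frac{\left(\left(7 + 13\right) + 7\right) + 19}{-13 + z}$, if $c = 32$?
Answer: $-13800$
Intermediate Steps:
$75 c \frac{\left(\left(7 + 13\right) + 7\right) + 19}{-13 + z} = 75 \cdot 32 \frac{\left(\left(7 + 13\right) + 7\right) + 19}{-13 + 5} = 2400 \frac{\left(20 + 7\right) + 19}{-8} = 2400 \left(27 + 19\right) \left(- \frac{1}{8}\right) = 2400 \cdot 46 \left(- \frac{1}{8}\right) = 2400 \left(- \frac{23}{4}\right) = -13800$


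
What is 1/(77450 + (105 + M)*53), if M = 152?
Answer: 1/91071 ≈ 1.0980e-5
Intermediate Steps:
1/(77450 + (105 + M)*53) = 1/(77450 + (105 + 152)*53) = 1/(77450 + 257*53) = 1/(77450 + 13621) = 1/91071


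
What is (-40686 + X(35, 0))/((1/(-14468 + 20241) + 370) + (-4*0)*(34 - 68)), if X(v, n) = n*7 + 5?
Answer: -234851413/2136011 ≈ -109.95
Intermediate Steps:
X(v, n) = 5 + 7*n (X(v, n) = 7*n + 5 = 5 + 7*n)
(-40686 + X(35, 0))/((1/(-14468 + 20241) + 370) + (-4*0)*(34 - 68)) = (-40686 + (5 + 7*0))/((1/(-14468 + 20241) + 370) + (-4*0)*(34 - 68)) = (-40686 + (5 + 0))/((1/5773 + 370) + 0*(-34)) = (-40686 + 5)/((1/5773 + 370) + 0) = -40681/(2136011/5773 + 0) = -40681/2136011/5773 = -40681*5773/2136011 = -234851413/2136011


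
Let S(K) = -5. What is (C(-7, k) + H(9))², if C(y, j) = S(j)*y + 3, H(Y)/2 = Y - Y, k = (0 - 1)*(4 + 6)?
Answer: 1444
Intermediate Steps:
k = -10 (k = -1*10 = -10)
H(Y) = 0 (H(Y) = 2*(Y - Y) = 2*0 = 0)
C(y, j) = 3 - 5*y (C(y, j) = -5*y + 3 = 3 - 5*y)
(C(-7, k) + H(9))² = ((3 - 5*(-7)) + 0)² = ((3 + 35) + 0)² = (38 + 0)² = 38² = 1444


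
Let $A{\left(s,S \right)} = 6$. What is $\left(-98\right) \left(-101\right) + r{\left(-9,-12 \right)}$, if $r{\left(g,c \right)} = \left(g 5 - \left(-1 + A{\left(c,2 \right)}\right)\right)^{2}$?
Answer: $12398$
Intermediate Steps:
$r{\left(g,c \right)} = \left(-5 + 5 g\right)^{2}$ ($r{\left(g,c \right)} = \left(g 5 + \left(1 - 6\right)\right)^{2} = \left(5 g + \left(1 - 6\right)\right)^{2} = \left(5 g - 5\right)^{2} = \left(-5 + 5 g\right)^{2}$)
$\left(-98\right) \left(-101\right) + r{\left(-9,-12 \right)} = \left(-98\right) \left(-101\right) + 25 \left(-1 - 9\right)^{2} = 9898 + 25 \left(-10\right)^{2} = 9898 + 25 \cdot 100 = 9898 + 2500 = 12398$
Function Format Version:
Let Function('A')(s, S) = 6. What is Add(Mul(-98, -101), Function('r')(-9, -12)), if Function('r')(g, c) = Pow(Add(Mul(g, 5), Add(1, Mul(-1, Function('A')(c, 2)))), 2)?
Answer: 12398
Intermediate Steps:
Function('r')(g, c) = Pow(Add(-5, Mul(5, g)), 2) (Function('r')(g, c) = Pow(Add(Mul(g, 5), Add(1, Mul(-1, 6))), 2) = Pow(Add(Mul(5, g), Add(1, -6)), 2) = Pow(Add(Mul(5, g), -5), 2) = Pow(Add(-5, Mul(5, g)), 2))
Add(Mul(-98, -101), Function('r')(-9, -12)) = Add(Mul(-98, -101), Mul(25, Pow(Add(-1, -9), 2))) = Add(9898, Mul(25, Pow(-10, 2))) = Add(9898, Mul(25, 100)) = Add(9898, 2500) = 12398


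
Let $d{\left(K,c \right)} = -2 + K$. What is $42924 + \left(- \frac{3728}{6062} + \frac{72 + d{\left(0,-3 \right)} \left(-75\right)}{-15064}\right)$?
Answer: $\frac{139988391217}{3261356} \approx 42923.0$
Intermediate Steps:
$42924 + \left(- \frac{3728}{6062} + \frac{72 + d{\left(0,-3 \right)} \left(-75\right)}{-15064}\right) = 42924 - \left(\frac{1864}{3031} - \frac{72 + \left(-2 + 0\right) \left(-75\right)}{-15064}\right) = 42924 - \left(\frac{1864}{3031} - \left(72 - -150\right) \left(- \frac{1}{15064}\right)\right) = 42924 - \left(\frac{1864}{3031} - \left(72 + 150\right) \left(- \frac{1}{15064}\right)\right) = 42924 + \left(- \frac{1864}{3031} + 222 \left(- \frac{1}{15064}\right)\right) = 42924 - \frac{2053727}{3261356} = \frac{139988391217}{3261356}$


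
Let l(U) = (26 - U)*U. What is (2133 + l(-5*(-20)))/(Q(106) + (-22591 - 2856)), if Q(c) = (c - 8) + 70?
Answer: 5267/25279 ≈ 0.20835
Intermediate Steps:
Q(c) = 62 + c (Q(c) = (-8 + c) + 70 = 62 + c)
l(U) = U*(26 - U)
(2133 + l(-5*(-20)))/(Q(106) + (-22591 - 2856)) = (2133 + (-5*(-20))*(26 - (-5)*(-20)))/((62 + 106) + (-22591 - 2856)) = (2133 + 100*(26 - 1*100))/(168 - 25447) = (2133 + 100*(26 - 100))/(-25279) = (2133 + 100*(-74))*(-1/25279) = (2133 - 7400)*(-1/25279) = -5267*(-1/25279) = 5267/25279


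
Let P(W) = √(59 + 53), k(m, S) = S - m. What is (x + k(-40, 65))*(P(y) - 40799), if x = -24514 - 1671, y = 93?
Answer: 1064037920 - 104320*√7 ≈ 1.0638e+9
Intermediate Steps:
P(W) = 4*√7 (P(W) = √112 = 4*√7)
x = -26185
(x + k(-40, 65))*(P(y) - 40799) = (-26185 + (65 - 1*(-40)))*(4*√7 - 40799) = (-26185 + (65 + 40))*(-40799 + 4*√7) = (-26185 + 105)*(-40799 + 4*√7) = -26080*(-40799 + 4*√7) = 1064037920 - 104320*√7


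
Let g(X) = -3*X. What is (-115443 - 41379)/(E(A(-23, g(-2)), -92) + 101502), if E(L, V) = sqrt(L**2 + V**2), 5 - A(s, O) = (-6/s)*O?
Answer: -8420487974676/5450100542419 + 3606906*sqrt(4483697)/5450100542419 ≈ -1.5436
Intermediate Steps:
A(s, O) = 5 + 6*O/s (A(s, O) = 5 - (-6/s)*O = 5 - (-6)*O/s = 5 + 6*O/s)
(-115443 - 41379)/(E(A(-23, g(-2)), -92) + 101502) = (-115443 - 41379)/(sqrt((5 + 6*(-3*(-2))/(-23))**2 + (-92)**2) + 101502) = -156822/(sqrt((5 + 6*6*(-1/23))**2 + 8464) + 101502) = -156822/(sqrt((5 - 36/23)**2 + 8464) + 101502) = -156822/(sqrt((79/23)**2 + 8464) + 101502) = -156822/(sqrt(6241/529 + 8464) + 101502) = -156822/(sqrt(4483697/529) + 101502) = -156822/(sqrt(4483697)/23 + 101502) = -156822/(101502 + sqrt(4483697)/23)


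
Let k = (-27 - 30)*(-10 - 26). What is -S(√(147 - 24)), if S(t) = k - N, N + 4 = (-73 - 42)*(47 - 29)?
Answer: -4126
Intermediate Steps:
N = -2074 (N = -4 + (-73 - 42)*(47 - 29) = -4 - 115*18 = -4 - 2070 = -2074)
k = 2052 (k = -57*(-36) = 2052)
S(t) = 4126 (S(t) = 2052 - 1*(-2074) = 2052 + 2074 = 4126)
-S(√(147 - 24)) = -1*4126 = -4126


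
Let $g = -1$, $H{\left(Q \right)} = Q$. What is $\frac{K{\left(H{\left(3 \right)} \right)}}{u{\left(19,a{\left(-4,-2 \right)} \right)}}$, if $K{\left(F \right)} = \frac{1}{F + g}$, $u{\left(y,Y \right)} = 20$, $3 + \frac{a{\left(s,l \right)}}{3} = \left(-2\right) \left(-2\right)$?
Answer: $\frac{1}{40} \approx 0.025$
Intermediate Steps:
$a{\left(s,l \right)} = 3$ ($a{\left(s,l \right)} = -9 + 3 \left(\left(-2\right) \left(-2\right)\right) = -9 + 3 \cdot 4 = -9 + 12 = 3$)
$K{\left(F \right)} = \frac{1}{-1 + F}$ ($K{\left(F \right)} = \frac{1}{F - 1} = \frac{1}{-1 + F}$)
$\frac{K{\left(H{\left(3 \right)} \right)}}{u{\left(19,a{\left(-4,-2 \right)} \right)}} = \frac{1}{\left(-1 + 3\right) 20} = \frac{1}{2} \cdot \frac{1}{20} = \frac{1}{40}$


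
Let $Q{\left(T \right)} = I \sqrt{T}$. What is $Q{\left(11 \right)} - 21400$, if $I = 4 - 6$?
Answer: $-21400 - 2 \sqrt{11} \approx -21407.0$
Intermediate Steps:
$I = -2$ ($I = 4 - 6 = -2$)
$Q{\left(T \right)} = - 2 \sqrt{T}$
$Q{\left(11 \right)} - 21400 = - 2 \sqrt{11} - 21400 = -21400 - 2 \sqrt{11}$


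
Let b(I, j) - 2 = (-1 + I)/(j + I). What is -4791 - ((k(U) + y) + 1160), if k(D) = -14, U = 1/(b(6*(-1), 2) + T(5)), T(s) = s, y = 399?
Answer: -6336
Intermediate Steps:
b(I, j) = 2 + (-1 + I)/(I + j) (b(I, j) = 2 + (-1 + I)/(j + I) = 2 + (-1 + I)/(I + j))
U = 4/35 (U = 1/((-1 + 2*2 + 3*(6*(-1)))/(6*(-1) + 2) + 5) = 1/((-1 + 4 + 3*(-6))/(-6 + 2) + 5) = 1/((-1 + 4 - 18)/(-4) + 5) = 1/(-¼*(-15) + 5) = 1/(15/4 + 5) = 1/(35/4) = 4/35 ≈ 0.11429)
-4791 - ((k(U) + y) + 1160) = -4791 - ((-14 + 399) + 1160) = -4791 - (385 + 1160) = -4791 - 1*1545 = -4791 - 1545 = -6336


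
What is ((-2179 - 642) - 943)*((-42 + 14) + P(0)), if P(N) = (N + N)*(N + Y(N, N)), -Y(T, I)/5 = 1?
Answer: 105392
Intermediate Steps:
Y(T, I) = -5 (Y(T, I) = -5*1 = -5)
P(N) = 2*N*(-5 + N) (P(N) = (N + N)*(N - 5) = (2*N)*(-5 + N) = 2*N*(-5 + N))
((-2179 - 642) - 943)*((-42 + 14) + P(0)) = ((-2179 - 642) - 943)*((-42 + 14) + 2*0*(-5 + 0)) = (-2821 - 943)*(-28 + 2*0*(-5)) = -3764*(-28 + 0) = -3764*(-28) = 105392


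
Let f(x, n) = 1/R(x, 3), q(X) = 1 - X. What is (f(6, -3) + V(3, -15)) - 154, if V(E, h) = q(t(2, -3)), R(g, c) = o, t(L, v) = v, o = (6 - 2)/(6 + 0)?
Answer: -297/2 ≈ -148.50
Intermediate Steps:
o = ⅔ (o = 4/6 = 4*(⅙) = ⅔ ≈ 0.66667)
R(g, c) = ⅔
V(E, h) = 4 (V(E, h) = 1 - 1*(-3) = 1 + 3 = 4)
f(x, n) = 3/2 (f(x, n) = 1/(⅔) = 3/2)
(f(6, -3) + V(3, -15)) - 154 = (3/2 + 4) - 154 = 11/2 - 154 = -297/2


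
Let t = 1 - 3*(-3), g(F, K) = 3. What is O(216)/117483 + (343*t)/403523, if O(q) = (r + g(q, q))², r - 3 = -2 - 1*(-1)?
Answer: 413054765/47407092609 ≈ 0.0087129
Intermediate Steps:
r = 2 (r = 3 + (-2 - 1*(-1)) = 3 + (-2 + 1) = 3 - 1 = 2)
O(q) = 25 (O(q) = (2 + 3)² = 5² = 25)
t = 10 (t = 1 + 9 = 10)
O(216)/117483 + (343*t)/403523 = 25/117483 + (343*10)/403523 = 25*(1/117483) + 3430*(1/403523) = 25/117483 + 3430/403523 = 413054765/47407092609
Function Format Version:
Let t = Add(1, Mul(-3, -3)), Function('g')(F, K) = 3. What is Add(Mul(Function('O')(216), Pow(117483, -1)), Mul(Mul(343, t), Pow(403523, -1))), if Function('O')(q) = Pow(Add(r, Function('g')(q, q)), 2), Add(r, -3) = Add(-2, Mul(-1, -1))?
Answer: Rational(413054765, 47407092609) ≈ 0.0087129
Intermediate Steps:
r = 2 (r = Add(3, Add(-2, Mul(-1, -1))) = Add(3, Add(-2, 1)) = Add(3, -1) = 2)
Function('O')(q) = 25 (Function('O')(q) = Pow(Add(2, 3), 2) = Pow(5, 2) = 25)
t = 10 (t = Add(1, 9) = 10)
Add(Mul(Function('O')(216), Pow(117483, -1)), Mul(Mul(343, t), Pow(403523, -1))) = Add(Mul(25, Pow(117483, -1)), Mul(Mul(343, 10), Pow(403523, -1))) = Add(Mul(25, Rational(1, 117483)), Mul(3430, Rational(1, 403523))) = Add(Rational(25, 117483), Rational(3430, 403523)) = Rational(413054765, 47407092609)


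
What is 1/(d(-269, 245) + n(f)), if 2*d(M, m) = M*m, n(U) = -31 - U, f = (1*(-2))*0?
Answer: -2/65967 ≈ -3.0318e-5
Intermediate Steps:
f = 0 (f = -2*0 = 0)
d(M, m) = M*m/2 (d(M, m) = (M*m)/2 = M*m/2)
1/(d(-269, 245) + n(f)) = 1/((½)*(-269)*245 + (-31 - 1*0)) = 1/(-65905/2 + (-31 + 0)) = 1/(-65905/2 - 31) = 1/(-65967/2) = -2/65967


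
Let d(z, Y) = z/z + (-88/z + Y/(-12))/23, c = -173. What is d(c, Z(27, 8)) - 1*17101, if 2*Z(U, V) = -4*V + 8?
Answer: -68040639/3979 ≈ -17100.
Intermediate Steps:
Z(U, V) = 4 - 2*V (Z(U, V) = (-4*V + 8)/2 = (8 - 4*V)/2 = 4 - 2*V)
d(z, Y) = 1 - 88/(23*z) - Y/276 (d(z, Y) = 1 + (-88/z + Y*(-1/12))*(1/23) = 1 + (-88/z - Y/12)*(1/23) = 1 + (-88/(23*z) - Y/276) = 1 - 88/(23*z) - Y/276)
d(c, Z(27, 8)) - 1*17101 = (1 - 88/23/(-173) - (4 - 2*8)/276) - 1*17101 = (1 - 88/23*(-1/173) - (4 - 16)/276) - 17101 = (1 + 88/3979 - 1/276*(-12)) - 17101 = (1 + 88/3979 + 1/23) - 17101 = 4240/3979 - 17101 = -68040639/3979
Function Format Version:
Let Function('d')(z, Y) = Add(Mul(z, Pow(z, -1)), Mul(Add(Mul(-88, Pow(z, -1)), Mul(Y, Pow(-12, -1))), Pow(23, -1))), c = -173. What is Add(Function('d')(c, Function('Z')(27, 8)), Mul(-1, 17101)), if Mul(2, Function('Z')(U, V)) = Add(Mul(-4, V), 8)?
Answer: Rational(-68040639, 3979) ≈ -17100.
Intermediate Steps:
Function('Z')(U, V) = Add(4, Mul(-2, V)) (Function('Z')(U, V) = Mul(Rational(1, 2), Add(Mul(-4, V), 8)) = Mul(Rational(1, 2), Add(8, Mul(-4, V))) = Add(4, Mul(-2, V)))
Function('d')(z, Y) = Add(1, Mul(Rational(-88, 23), Pow(z, -1)), Mul(Rational(-1, 276), Y)) (Function('d')(z, Y) = Add(1, Mul(Add(Mul(-88, Pow(z, -1)), Mul(Y, Rational(-1, 12))), Rational(1, 23))) = Add(1, Mul(Add(Mul(-88, Pow(z, -1)), Mul(Rational(-1, 12), Y)), Rational(1, 23))) = Add(1, Add(Mul(Rational(-88, 23), Pow(z, -1)), Mul(Rational(-1, 276), Y))) = Add(1, Mul(Rational(-88, 23), Pow(z, -1)), Mul(Rational(-1, 276), Y)))
Add(Function('d')(c, Function('Z')(27, 8)), Mul(-1, 17101)) = Add(Add(1, Mul(Rational(-88, 23), Pow(-173, -1)), Mul(Rational(-1, 276), Add(4, Mul(-2, 8)))), Mul(-1, 17101)) = Add(Add(1, Mul(Rational(-88, 23), Rational(-1, 173)), Mul(Rational(-1, 276), Add(4, -16))), -17101) = Add(Add(1, Rational(88, 3979), Mul(Rational(-1, 276), -12)), -17101) = Add(Add(1, Rational(88, 3979), Rational(1, 23)), -17101) = Add(Rational(4240, 3979), -17101) = Rational(-68040639, 3979)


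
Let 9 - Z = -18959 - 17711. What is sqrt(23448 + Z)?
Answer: sqrt(60127) ≈ 245.21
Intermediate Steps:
Z = 36679 (Z = 9 - (-18959 - 17711) = 9 - 1*(-36670) = 9 + 36670 = 36679)
sqrt(23448 + Z) = sqrt(23448 + 36679) = sqrt(60127)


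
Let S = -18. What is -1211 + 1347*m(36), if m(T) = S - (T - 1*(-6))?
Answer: -82031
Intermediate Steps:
m(T) = -24 - T (m(T) = -18 - (T - 1*(-6)) = -18 - (T + 6) = -18 - (6 + T) = -18 + (-6 - T) = -24 - T)
-1211 + 1347*m(36) = -1211 + 1347*(-24 - 1*36) = -1211 + 1347*(-24 - 36) = -1211 + 1347*(-60) = -1211 - 80820 = -82031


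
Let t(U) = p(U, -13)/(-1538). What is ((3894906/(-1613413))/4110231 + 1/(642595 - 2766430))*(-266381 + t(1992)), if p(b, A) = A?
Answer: 135687343744361226001/481367070481511913482 ≈ 0.28188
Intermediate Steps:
t(U) = 13/1538 (t(U) = -13/(-1538) = -13*(-1/1538) = 13/1538)
((3894906/(-1613413))/4110231 + 1/(642595 - 2766430))*(-266381 + t(1992)) = ((3894906/(-1613413))/4110231 + 1/(642595 - 2766430))*(-266381 + 13/1538) = ((3894906*(-1/1613413))*(1/4110231) + 1/(-2123835))*(-409693965/1538) = (-3894906/1613413*1/4110231 - 1/2123835)*(-409693965/1538) = (-1298302/2210500042801 - 1/2123835)*(-409693965/1538) = -4967879270971/4694737358402261835*(-409693965/1538) = 135687343744361226001/481367070481511913482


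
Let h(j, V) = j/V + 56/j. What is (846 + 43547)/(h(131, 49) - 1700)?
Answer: -284958667/10892395 ≈ -26.161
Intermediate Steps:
h(j, V) = 56/j + j/V
(846 + 43547)/(h(131, 49) - 1700) = (846 + 43547)/((56/131 + 131/49) - 1700) = 44393/((56*(1/131) + 131*(1/49)) - 1700) = 44393/((56/131 + 131/49) - 1700) = 44393/(19905/6419 - 1700) = 44393/(-10892395/6419) = 44393*(-6419/10892395) = -284958667/10892395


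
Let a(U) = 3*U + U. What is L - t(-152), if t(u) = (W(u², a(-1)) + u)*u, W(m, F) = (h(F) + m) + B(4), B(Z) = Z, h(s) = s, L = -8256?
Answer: 3480448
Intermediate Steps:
a(U) = 4*U
W(m, F) = 4 + F + m (W(m, F) = (F + m) + 4 = 4 + F + m)
t(u) = u*(u + u²) (t(u) = ((4 + 4*(-1) + u²) + u)*u = ((4 - 4 + u²) + u)*u = (u² + u)*u = (u + u²)*u = u*(u + u²))
L - t(-152) = -8256 - (-152)²*(1 - 152) = -8256 - 23104*(-151) = -8256 - 1*(-3488704) = -8256 + 3488704 = 3480448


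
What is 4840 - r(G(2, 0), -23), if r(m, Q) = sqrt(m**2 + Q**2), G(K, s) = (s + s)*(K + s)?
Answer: 4817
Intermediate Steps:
G(K, s) = 2*s*(K + s) (G(K, s) = (2*s)*(K + s) = 2*s*(K + s))
r(m, Q) = sqrt(Q**2 + m**2)
4840 - r(G(2, 0), -23) = 4840 - sqrt((-23)**2 + (2*0*(2 + 0))**2) = 4840 - sqrt(529 + (2*0*2)**2) = 4840 - sqrt(529 + 0**2) = 4840 - sqrt(529 + 0) = 4840 - sqrt(529) = 4840 - 1*23 = 4840 - 23 = 4817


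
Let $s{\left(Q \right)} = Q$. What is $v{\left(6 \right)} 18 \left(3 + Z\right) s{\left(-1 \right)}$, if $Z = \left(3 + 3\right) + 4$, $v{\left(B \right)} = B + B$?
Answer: $-2808$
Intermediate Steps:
$v{\left(B \right)} = 2 B$
$Z = 10$ ($Z = 6 + 4 = 10$)
$v{\left(6 \right)} 18 \left(3 + Z\right) s{\left(-1 \right)} = 2 \cdot 6 \cdot 18 \left(3 + 10\right) \left(-1\right) = 12 \cdot 18 \cdot 13 \left(-1\right) = 216 \left(-13\right) = -2808$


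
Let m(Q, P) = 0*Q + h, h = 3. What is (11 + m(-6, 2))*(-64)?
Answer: -896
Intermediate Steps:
m(Q, P) = 3 (m(Q, P) = 0*Q + 3 = 0 + 3 = 3)
(11 + m(-6, 2))*(-64) = (11 + 3)*(-64) = 14*(-64) = -896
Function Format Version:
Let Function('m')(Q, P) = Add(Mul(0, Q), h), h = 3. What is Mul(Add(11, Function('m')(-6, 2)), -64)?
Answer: -896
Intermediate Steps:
Function('m')(Q, P) = 3 (Function('m')(Q, P) = Add(Mul(0, Q), 3) = Add(0, 3) = 3)
Mul(Add(11, Function('m')(-6, 2)), -64) = Mul(Add(11, 3), -64) = Mul(14, -64) = -896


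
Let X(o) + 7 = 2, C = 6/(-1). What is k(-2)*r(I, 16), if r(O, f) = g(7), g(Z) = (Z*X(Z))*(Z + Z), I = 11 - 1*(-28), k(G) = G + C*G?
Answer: -4900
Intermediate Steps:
C = -6 (C = 6*(-1) = -6)
k(G) = -5*G (k(G) = G - 6*G = -5*G)
X(o) = -5 (X(o) = -7 + 2 = -5)
I = 39 (I = 11 + 28 = 39)
g(Z) = -10*Z**2 (g(Z) = (Z*(-5))*(Z + Z) = (-5*Z)*(2*Z) = -10*Z**2)
r(O, f) = -490 (r(O, f) = -10*7**2 = -10*49 = -490)
k(-2)*r(I, 16) = -5*(-2)*(-490) = 10*(-490) = -4900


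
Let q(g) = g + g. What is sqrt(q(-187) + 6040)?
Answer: sqrt(5666) ≈ 75.273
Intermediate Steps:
q(g) = 2*g
sqrt(q(-187) + 6040) = sqrt(2*(-187) + 6040) = sqrt(-374 + 6040) = sqrt(5666)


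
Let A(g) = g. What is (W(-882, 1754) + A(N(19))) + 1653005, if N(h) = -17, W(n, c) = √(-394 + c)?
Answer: 1652988 + 4*√85 ≈ 1.6530e+6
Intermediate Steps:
(W(-882, 1754) + A(N(19))) + 1653005 = (√(-394 + 1754) - 17) + 1653005 = (√1360 - 17) + 1653005 = (4*√85 - 17) + 1653005 = (-17 + 4*√85) + 1653005 = 1652988 + 4*√85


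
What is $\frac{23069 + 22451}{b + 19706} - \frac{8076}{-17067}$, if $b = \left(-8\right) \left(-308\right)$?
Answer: $\frac{31864492}{12612513} \approx 2.5264$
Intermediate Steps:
$b = 2464$
$\frac{23069 + 22451}{b + 19706} - \frac{8076}{-17067} = \frac{23069 + 22451}{2464 + 19706} - \frac{8076}{-17067} = \frac{45520}{22170} - - \frac{2692}{5689} = 45520 \cdot \frac{1}{22170} + \frac{2692}{5689} = \frac{4552}{2217} + \frac{2692}{5689} = \frac{31864492}{12612513}$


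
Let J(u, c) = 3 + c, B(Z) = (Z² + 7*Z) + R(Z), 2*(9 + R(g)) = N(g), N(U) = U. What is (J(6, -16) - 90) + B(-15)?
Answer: ½ ≈ 0.50000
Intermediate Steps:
R(g) = -9 + g/2
B(Z) = -9 + Z² + 15*Z/2 (B(Z) = (Z² + 7*Z) + (-9 + Z/2) = -9 + Z² + 15*Z/2)
(J(6, -16) - 90) + B(-15) = ((3 - 16) - 90) + (-9 + (-15)² + (15/2)*(-15)) = (-13 - 90) + (-9 + 225 - 225/2) = -103 + 207/2 = ½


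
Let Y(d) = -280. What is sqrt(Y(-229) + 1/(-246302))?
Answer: 3*I*sqrt(1887345478158)/246302 ≈ 16.733*I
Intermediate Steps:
sqrt(Y(-229) + 1/(-246302)) = sqrt(-280 + 1/(-246302)) = sqrt(-280 - 1/246302) = sqrt(-68964561/246302) = 3*I*sqrt(1887345478158)/246302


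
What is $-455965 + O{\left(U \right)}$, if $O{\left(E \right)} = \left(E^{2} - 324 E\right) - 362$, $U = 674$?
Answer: $-220427$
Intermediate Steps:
$O{\left(E \right)} = -362 + E^{2} - 324 E$ ($O{\left(E \right)} = \left(E^{2} - 324 E\right) - 362 = -362 + E^{2} - 324 E$)
$-455965 + O{\left(U \right)} = -455965 - \left(218738 - 454276\right) = -455965 - -235538 = -455965 + 235538 = -220427$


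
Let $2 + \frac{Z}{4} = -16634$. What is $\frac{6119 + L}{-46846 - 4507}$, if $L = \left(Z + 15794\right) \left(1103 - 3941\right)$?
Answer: $- \frac{144034619}{51353} \approx -2804.8$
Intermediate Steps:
$Z = -66544$ ($Z = -8 + 4 \left(-16634\right) = -8 - 66536 = -66544$)
$L = 144028500$ ($L = \left(-66544 + 15794\right) \left(1103 - 3941\right) = \left(-50750\right) \left(-2838\right) = 144028500$)
$\frac{6119 + L}{-46846 - 4507} = \frac{6119 + 144028500}{-46846 - 4507} = \frac{144034619}{-51353} = 144034619 \left(- \frac{1}{51353}\right) = - \frac{144034619}{51353}$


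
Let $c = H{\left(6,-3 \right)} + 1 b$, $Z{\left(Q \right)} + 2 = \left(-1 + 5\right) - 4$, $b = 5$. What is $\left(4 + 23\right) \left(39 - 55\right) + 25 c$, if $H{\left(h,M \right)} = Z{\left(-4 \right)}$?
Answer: $-357$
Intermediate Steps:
$Z{\left(Q \right)} = -2$ ($Z{\left(Q \right)} = -2 + \left(\left(-1 + 5\right) - 4\right) = -2 + \left(4 - 4\right) = -2 + 0 = -2$)
$H{\left(h,M \right)} = -2$
$c = 3$ ($c = -2 + 1 \cdot 5 = -2 + 5 = 3$)
$\left(4 + 23\right) \left(39 - 55\right) + 25 c = \left(4 + 23\right) \left(39 - 55\right) + 25 \cdot 3 = 27 \left(-16\right) + 75 = -432 + 75 = -357$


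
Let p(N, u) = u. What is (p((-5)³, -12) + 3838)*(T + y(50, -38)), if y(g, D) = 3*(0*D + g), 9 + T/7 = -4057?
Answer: -108321712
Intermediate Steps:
T = -28462 (T = -63 + 7*(-4057) = -63 - 28399 = -28462)
y(g, D) = 3*g (y(g, D) = 3*(0 + g) = 3*g)
(p((-5)³, -12) + 3838)*(T + y(50, -38)) = (-12 + 3838)*(-28462 + 3*50) = 3826*(-28462 + 150) = 3826*(-28312) = -108321712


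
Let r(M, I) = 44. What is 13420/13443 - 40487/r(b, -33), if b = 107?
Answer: -543676261/591492 ≈ -919.16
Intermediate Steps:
13420/13443 - 40487/r(b, -33) = 13420/13443 - 40487/44 = -543676261/591492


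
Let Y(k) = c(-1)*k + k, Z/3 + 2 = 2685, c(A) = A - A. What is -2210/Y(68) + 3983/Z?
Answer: -515219/16098 ≈ -32.005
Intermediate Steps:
c(A) = 0
Z = 8049 (Z = -6 + 3*2685 = -6 + 8055 = 8049)
Y(k) = k (Y(k) = 0*k + k = 0 + k = k)
-2210/Y(68) + 3983/Z = -2210/68 + 3983/8049 = -2210*1/68 + 3983*(1/8049) = -65/2 + 3983/8049 = -515219/16098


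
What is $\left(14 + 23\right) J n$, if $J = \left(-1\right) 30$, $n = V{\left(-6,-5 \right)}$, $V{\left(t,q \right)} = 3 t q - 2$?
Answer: $-97680$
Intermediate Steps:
$V{\left(t,q \right)} = -2 + 3 q t$ ($V{\left(t,q \right)} = 3 q t - 2 = -2 + 3 q t$)
$n = 88$ ($n = -2 + 3 \left(-5\right) \left(-6\right) = -2 + 90 = 88$)
$J = -30$
$\left(14 + 23\right) J n = \left(14 + 23\right) \left(-30\right) 88 = 37 \left(-30\right) 88 = \left(-1110\right) 88 = -97680$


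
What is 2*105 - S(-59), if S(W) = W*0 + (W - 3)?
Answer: 272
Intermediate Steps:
S(W) = -3 + W (S(W) = 0 + (-3 + W) = -3 + W)
2*105 - S(-59) = 2*105 - (-3 - 59) = 210 - 1*(-62) = 210 + 62 = 272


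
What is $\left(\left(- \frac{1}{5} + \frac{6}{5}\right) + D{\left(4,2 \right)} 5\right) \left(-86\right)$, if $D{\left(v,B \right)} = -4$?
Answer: $1634$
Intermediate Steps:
$\left(\left(- \frac{1}{5} + \frac{6}{5}\right) + D{\left(4,2 \right)} 5\right) \left(-86\right) = \left(\left(- \frac{1}{5} + \frac{6}{5}\right) - 20\right) \left(-86\right) = \left(1 - 20\right) \left(-86\right) = \left(-19\right) \left(-86\right) = 1634$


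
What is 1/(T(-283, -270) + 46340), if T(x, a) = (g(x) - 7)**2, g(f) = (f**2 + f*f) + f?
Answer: 1/25564218884 ≈ 3.9117e-11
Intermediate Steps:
g(f) = f + 2*f**2 (g(f) = (f**2 + f**2) + f = 2*f**2 + f = f + 2*f**2)
T(x, a) = (-7 + x*(1 + 2*x))**2 (T(x, a) = (x*(1 + 2*x) - 7)**2 = (-7 + x*(1 + 2*x))**2)
1/(T(-283, -270) + 46340) = 1/((-7 - 283*(1 + 2*(-283)))**2 + 46340) = 1/((-7 - 283*(1 - 566))**2 + 46340) = 1/((-7 - 283*(-565))**2 + 46340) = 1/((-7 + 159895)**2 + 46340) = 1/(159888**2 + 46340) = 1/(25564172544 + 46340) = 1/25564218884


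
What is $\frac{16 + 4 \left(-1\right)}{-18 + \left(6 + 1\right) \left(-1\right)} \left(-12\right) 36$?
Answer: $\frac{5184}{25} \approx 207.36$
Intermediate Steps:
$\frac{16 + 4 \left(-1\right)}{-18 + \left(6 + 1\right) \left(-1\right)} \left(-12\right) 36 = \frac{16 - 4}{-18 + 7 \left(-1\right)} \left(-12\right) 36 = \frac{12}{-18 - 7} \left(-12\right) 36 = \frac{12}{-25} \left(-12\right) 36 = 12 \left(- \frac{1}{25}\right) \left(-12\right) 36 = \left(- \frac{12}{25}\right) \left(-12\right) 36 = \frac{144}{25} \cdot 36 = \frac{5184}{25}$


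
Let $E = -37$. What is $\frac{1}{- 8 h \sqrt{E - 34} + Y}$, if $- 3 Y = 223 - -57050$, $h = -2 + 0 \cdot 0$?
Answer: $- \frac{19091}{364484457} - \frac{16 i \sqrt{71}}{364484457} \approx -5.2378 \cdot 10^{-5} - 3.6989 \cdot 10^{-7} i$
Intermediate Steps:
$h = -2$ ($h = -2 + 0 = -2$)
$Y = -19091$ ($Y = - \frac{223 - -57050}{3} = - \frac{223 + 57050}{3} = \left(- \frac{1}{3}\right) 57273 = -19091$)
$\frac{1}{- 8 h \sqrt{E - 34} + Y} = \frac{1}{\left(-8\right) \left(-2\right) \sqrt{-37 - 34} - 19091} = \frac{1}{16 \sqrt{-71} - 19091} = \frac{1}{16 i \sqrt{71} - 19091} = \frac{1}{-19091 + 16 i \sqrt{71}}$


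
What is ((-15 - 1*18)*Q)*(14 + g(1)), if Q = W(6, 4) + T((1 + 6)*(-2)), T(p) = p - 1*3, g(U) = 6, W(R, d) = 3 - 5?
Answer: 12540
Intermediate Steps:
W(R, d) = -2
T(p) = -3 + p (T(p) = p - 3 = -3 + p)
Q = -19 (Q = -2 + (-3 + (1 + 6)*(-2)) = -2 + (-3 + 7*(-2)) = -2 + (-3 - 14) = -2 - 17 = -19)
((-15 - 1*18)*Q)*(14 + g(1)) = ((-15 - 1*18)*(-19))*(14 + 6) = ((-15 - 18)*(-19))*20 = -33*(-19)*20 = 627*20 = 12540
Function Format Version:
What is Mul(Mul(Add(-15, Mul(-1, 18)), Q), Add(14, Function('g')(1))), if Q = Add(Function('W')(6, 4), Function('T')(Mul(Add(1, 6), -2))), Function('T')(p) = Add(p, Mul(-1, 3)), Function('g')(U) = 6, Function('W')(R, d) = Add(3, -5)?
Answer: 12540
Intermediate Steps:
Function('W')(R, d) = -2
Function('T')(p) = Add(-3, p) (Function('T')(p) = Add(p, -3) = Add(-3, p))
Q = -19 (Q = Add(-2, Add(-3, Mul(Add(1, 6), -2))) = Add(-2, Add(-3, Mul(7, -2))) = Add(-2, Add(-3, -14)) = Add(-2, -17) = -19)
Mul(Mul(Add(-15, Mul(-1, 18)), Q), Add(14, Function('g')(1))) = Mul(Mul(Add(-15, Mul(-1, 18)), -19), Add(14, 6)) = Mul(Mul(Add(-15, -18), -19), 20) = Mul(Mul(-33, -19), 20) = Mul(627, 20) = 12540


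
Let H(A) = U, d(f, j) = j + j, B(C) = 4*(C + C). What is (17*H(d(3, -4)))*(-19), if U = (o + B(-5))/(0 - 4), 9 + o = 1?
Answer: -3876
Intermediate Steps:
o = -8 (o = -9 + 1 = -8)
B(C) = 8*C (B(C) = 4*(2*C) = 8*C)
U = 12 (U = (-8 + 8*(-5))/(0 - 4) = (-8 - 40)/(-4) = -48*(-1/4) = 12)
d(f, j) = 2*j
H(A) = 12
(17*H(d(3, -4)))*(-19) = (17*12)*(-19) = 204*(-19) = -3876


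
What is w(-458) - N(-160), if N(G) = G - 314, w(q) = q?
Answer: 16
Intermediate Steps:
N(G) = -314 + G
w(-458) - N(-160) = -458 - (-314 - 160) = -458 - 1*(-474) = -458 + 474 = 16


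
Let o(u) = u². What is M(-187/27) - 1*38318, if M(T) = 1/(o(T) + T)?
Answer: -1146473831/29920 ≈ -38318.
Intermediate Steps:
M(T) = 1/(T + T²) (M(T) = 1/(T² + T) = 1/(T + T²))
M(-187/27) - 1*38318 = 1/(((-187/27))*(1 - 187/27)) - 1*38318 = 1/(((-187*1/27))*(1 - 187*1/27)) - 38318 = 1/((-187/27)*(1 - 187/27)) - 38318 = -27/(187*(-160/27)) - 38318 = -27/187*(-27/160) - 38318 = 729/29920 - 38318 = -1146473831/29920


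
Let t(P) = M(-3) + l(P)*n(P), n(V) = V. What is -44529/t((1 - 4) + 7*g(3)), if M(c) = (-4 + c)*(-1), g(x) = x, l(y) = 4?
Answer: -44529/79 ≈ -563.66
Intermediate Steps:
M(c) = 4 - c
t(P) = 7 + 4*P (t(P) = (4 - 1*(-3)) + 4*P = (4 + 3) + 4*P = 7 + 4*P)
-44529/t((1 - 4) + 7*g(3)) = -44529/(7 + 4*((1 - 4) + 7*3)) = -44529/(7 + 4*(-3 + 21)) = -44529/(7 + 4*18) = -44529/(7 + 72) = -44529/79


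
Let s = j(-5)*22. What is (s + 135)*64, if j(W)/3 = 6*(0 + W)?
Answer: -118080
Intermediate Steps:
j(W) = 18*W (j(W) = 3*(6*(0 + W)) = 3*(6*W) = 18*W)
s = -1980 (s = (18*(-5))*22 = -90*22 = -1980)
(s + 135)*64 = (-1980 + 135)*64 = -1845*64 = -118080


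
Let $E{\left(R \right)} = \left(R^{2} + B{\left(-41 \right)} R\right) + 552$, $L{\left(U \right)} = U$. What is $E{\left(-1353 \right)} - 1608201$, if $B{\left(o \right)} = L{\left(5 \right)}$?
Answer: $216195$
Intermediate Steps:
$B{\left(o \right)} = 5$
$E{\left(R \right)} = 552 + R^{2} + 5 R$ ($E{\left(R \right)} = \left(R^{2} + 5 R\right) + 552 = 552 + R^{2} + 5 R$)
$E{\left(-1353 \right)} - 1608201 = \left(552 + \left(-1353\right)^{2} + 5 \left(-1353\right)\right) - 1608201 = \left(552 + 1830609 - 6765\right) - 1608201 = 1824396 - 1608201 = 216195$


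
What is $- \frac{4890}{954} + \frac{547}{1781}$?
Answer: $- \frac{1364542}{283179} \approx -4.8187$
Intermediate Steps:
$- \frac{4890}{954} + \frac{547}{1781} = \left(-4890\right) \frac{1}{954} + 547 \cdot \frac{1}{1781} = - \frac{815}{159} + \frac{547}{1781} = - \frac{1364542}{283179}$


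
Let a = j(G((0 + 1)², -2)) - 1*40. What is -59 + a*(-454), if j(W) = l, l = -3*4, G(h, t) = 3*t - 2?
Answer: 23549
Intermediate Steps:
G(h, t) = -2 + 3*t
l = -12
j(W) = -12
a = -52 (a = -12 - 1*40 = -12 - 40 = -52)
-59 + a*(-454) = -59 - 52*(-454) = -59 + 23608 = 23549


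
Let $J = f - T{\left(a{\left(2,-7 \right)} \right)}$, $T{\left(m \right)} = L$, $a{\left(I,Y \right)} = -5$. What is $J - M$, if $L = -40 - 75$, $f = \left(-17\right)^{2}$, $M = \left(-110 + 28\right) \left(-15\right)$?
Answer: $-826$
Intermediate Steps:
$M = 1230$ ($M = \left(-82\right) \left(-15\right) = 1230$)
$f = 289$
$L = -115$ ($L = -40 - 75 = -115$)
$T{\left(m \right)} = -115$
$J = 404$ ($J = 289 - -115 = 289 + 115 = 404$)
$J - M = 404 - 1230 = -826$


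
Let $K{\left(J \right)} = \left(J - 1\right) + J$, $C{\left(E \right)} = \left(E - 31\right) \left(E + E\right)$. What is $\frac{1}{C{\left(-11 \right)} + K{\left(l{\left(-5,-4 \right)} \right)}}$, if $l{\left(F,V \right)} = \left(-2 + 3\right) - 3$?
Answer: $\frac{1}{919} \approx 0.0010881$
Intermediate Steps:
$C{\left(E \right)} = 2 E \left(-31 + E\right)$ ($C{\left(E \right)} = \left(-31 + E\right) 2 E = 2 E \left(-31 + E\right)$)
$l{\left(F,V \right)} = -2$ ($l{\left(F,V \right)} = 1 - 3 = -2$)
$K{\left(J \right)} = -1 + 2 J$ ($K{\left(J \right)} = \left(-1 + J\right) + J = -1 + 2 J$)
$\frac{1}{C{\left(-11 \right)} + K{\left(l{\left(-5,-4 \right)} \right)}} = \frac{1}{2 \left(-11\right) \left(-31 - 11\right) + \left(-1 + 2 \left(-2\right)\right)} = \frac{1}{2 \left(-11\right) \left(-42\right) - 5} = \frac{1}{924 - 5} = \frac{1}{919}$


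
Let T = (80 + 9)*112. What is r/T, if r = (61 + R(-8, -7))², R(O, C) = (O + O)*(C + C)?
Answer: 81225/9968 ≈ 8.1486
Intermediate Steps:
R(O, C) = 4*C*O (R(O, C) = (2*O)*(2*C) = 4*C*O)
r = 81225 (r = (61 + 4*(-7)*(-8))² = (61 + 224)² = 285² = 81225)
T = 9968 (T = 89*112 = 9968)
r/T = 81225/9968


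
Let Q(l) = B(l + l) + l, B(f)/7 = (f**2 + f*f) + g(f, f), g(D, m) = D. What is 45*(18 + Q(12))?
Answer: 371790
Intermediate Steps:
B(f) = 7*f + 14*f**2 (B(f) = 7*((f**2 + f*f) + f) = 7*((f**2 + f**2) + f) = 7*(2*f**2 + f) = 7*(f + 2*f**2) = 7*f + 14*f**2)
Q(l) = l + 14*l*(1 + 4*l) (Q(l) = 7*(l + l)*(1 + 2*(l + l)) + l = 7*(2*l)*(1 + 2*(2*l)) + l = 7*(2*l)*(1 + 4*l) + l = 14*l*(1 + 4*l) + l = l + 14*l*(1 + 4*l))
45*(18 + Q(12)) = 45*(18 + 12*(15 + 56*12)) = 45*(18 + 12*(15 + 672)) = 45*(18 + 12*687) = 45*(18 + 8244) = 45*8262 = 371790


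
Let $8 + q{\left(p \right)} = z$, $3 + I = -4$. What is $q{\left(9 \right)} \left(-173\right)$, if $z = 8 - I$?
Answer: $-1211$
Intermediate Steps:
$I = -7$ ($I = -3 - 4 = -7$)
$z = 15$ ($z = 8 - -7 = 8 + 7 = 15$)
$q{\left(p \right)} = 7$ ($q{\left(p \right)} = -8 + 15 = 7$)
$q{\left(9 \right)} \left(-173\right) = 7 \left(-173\right) = -1211$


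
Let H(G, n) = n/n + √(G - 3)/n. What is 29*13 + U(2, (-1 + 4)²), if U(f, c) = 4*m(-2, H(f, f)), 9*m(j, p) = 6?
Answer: 1139/3 ≈ 379.67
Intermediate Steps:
H(G, n) = 1 + √(-3 + G)/n
m(j, p) = ⅔ (m(j, p) = (⅑)*6 = ⅔)
U(f, c) = 8/3 (U(f, c) = 4*(⅔) = 8/3)
29*13 + U(2, (-1 + 4)²) = 29*13 + 8/3 = 377 + 8/3 = 1139/3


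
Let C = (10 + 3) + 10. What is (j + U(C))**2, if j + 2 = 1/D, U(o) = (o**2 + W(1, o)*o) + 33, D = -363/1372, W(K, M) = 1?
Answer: 44208006049/131769 ≈ 3.3550e+5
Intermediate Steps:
C = 23 (C = 13 + 10 = 23)
D = -363/1372 (D = -363*1/1372 = -363/1372 ≈ -0.26458)
U(o) = 33 + o + o**2 (U(o) = (o**2 + 1*o) + 33 = (o**2 + o) + 33 = (o + o**2) + 33 = 33 + o + o**2)
j = -2098/363 (j = -2 + 1/(-363/1372) = -2 - 1372/363 = -2098/363 ≈ -5.7796)
(j + U(C))**2 = (-2098/363 + (33 + 23 + 23**2))**2 = (-2098/363 + (33 + 23 + 529))**2 = (-2098/363 + 585)**2 = (210257/363)**2 = 44208006049/131769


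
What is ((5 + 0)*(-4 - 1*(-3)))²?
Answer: 25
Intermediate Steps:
((5 + 0)*(-4 - 1*(-3)))² = (5*(-4 + 3))² = (5*(-1))² = (-5)² = 25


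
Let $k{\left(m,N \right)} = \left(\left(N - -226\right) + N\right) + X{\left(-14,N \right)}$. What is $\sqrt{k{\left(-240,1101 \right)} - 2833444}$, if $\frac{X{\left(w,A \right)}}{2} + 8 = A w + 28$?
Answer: $2 i \sqrt{715451} \approx 1691.7 i$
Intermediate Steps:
$X{\left(w,A \right)} = 40 + 2 A w$ ($X{\left(w,A \right)} = -16 + 2 \left(A w + 28\right) = -16 + 2 \left(28 + A w\right) = -16 + \left(56 + 2 A w\right) = 40 + 2 A w$)
$k{\left(m,N \right)} = 266 - 26 N$ ($k{\left(m,N \right)} = \left(\left(N - -226\right) + N\right) + \left(40 + 2 N \left(-14\right)\right) = \left(\left(N + 226\right) + N\right) - \left(-40 + 28 N\right) = \left(\left(226 + N\right) + N\right) - \left(-40 + 28 N\right) = \left(226 + 2 N\right) - \left(-40 + 28 N\right) = 266 - 26 N$)
$\sqrt{k{\left(-240,1101 \right)} - 2833444} = \sqrt{\left(266 - 28626\right) - 2833444} = \sqrt{-28360 - 2833444} = \sqrt{-2861804} = 2 i \sqrt{715451}$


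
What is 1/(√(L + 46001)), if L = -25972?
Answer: √20029/20029 ≈ 0.0070659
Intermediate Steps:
1/(√(L + 46001)) = 1/(√(-25972 + 46001)) = 1/(√20029) = √20029/20029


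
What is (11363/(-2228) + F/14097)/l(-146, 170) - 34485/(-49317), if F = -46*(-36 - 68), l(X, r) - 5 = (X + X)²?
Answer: 30782745654609479/44025921155630556 ≈ 0.69920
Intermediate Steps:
l(X, r) = 5 + 4*X² (l(X, r) = 5 + (X + X)² = 5 + (2*X)² = 5 + 4*X²)
F = 4784 (F = -46*(-104) = 4784)
(11363/(-2228) + F/14097)/l(-146, 170) - 34485/(-49317) = (11363/(-2228) + 4784/14097)/(5 + 4*(-146)²) - 34485/(-49317) = (11363*(-1/2228) + 4784*(1/14097))/(5 + 4*21316) - 34485*(-1/49317) = (-11363/2228 + 4784/14097)/(5 + 85264) + 11495/16439 = -149525459/31408116/85269 + 11495/16439 = -149525459/31408116*1/85269 + 11495/16439 = -149525459/2678138643204 + 11495/16439 = 30782745654609479/44025921155630556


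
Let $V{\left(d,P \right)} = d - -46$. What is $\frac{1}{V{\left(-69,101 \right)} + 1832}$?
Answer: $\frac{1}{1809} \approx 0.00055279$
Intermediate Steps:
$V{\left(d,P \right)} = 46 + d$ ($V{\left(d,P \right)} = d + 46 = 46 + d$)
$\frac{1}{V{\left(-69,101 \right)} + 1832} = \frac{1}{\left(46 - 69\right) + 1832} = \frac{1}{-23 + 1832} = \frac{1}{1809}$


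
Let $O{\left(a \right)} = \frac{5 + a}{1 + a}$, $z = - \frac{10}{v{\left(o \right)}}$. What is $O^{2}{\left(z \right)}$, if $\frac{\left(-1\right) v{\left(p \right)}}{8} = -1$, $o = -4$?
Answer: $225$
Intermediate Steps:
$v{\left(p \right)} = 8$ ($v{\left(p \right)} = \left(-8\right) \left(-1\right) = 8$)
$z = - \frac{5}{4}$ ($z = - \frac{10}{8} = \left(-10\right) \frac{1}{8} = - \frac{5}{4} \approx -1.25$)
$O{\left(a \right)} = \frac{5 + a}{1 + a}$
$O^{2}{\left(z \right)} = \left(\frac{5 - \frac{5}{4}}{1 - \frac{5}{4}}\right)^{2} = \left(\frac{1}{- \frac{1}{4}} \cdot \frac{15}{4}\right)^{2} = \left(\left(-4\right) \frac{15}{4}\right)^{2} = \left(-15\right)^{2} = 225$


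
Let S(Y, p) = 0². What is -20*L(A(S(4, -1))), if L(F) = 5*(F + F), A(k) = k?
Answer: 0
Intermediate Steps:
S(Y, p) = 0
L(F) = 10*F (L(F) = 5*(2*F) = 10*F)
-20*L(A(S(4, -1))) = -200*0 = -20*0 = 0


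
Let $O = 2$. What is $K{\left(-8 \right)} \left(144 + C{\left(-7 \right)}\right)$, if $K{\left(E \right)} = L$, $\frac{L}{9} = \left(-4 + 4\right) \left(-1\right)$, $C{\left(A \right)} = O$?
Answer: $0$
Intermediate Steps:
$C{\left(A \right)} = 2$
$L = 0$ ($L = 9 \left(-4 + 4\right) \left(-1\right) = 9 \cdot 0 \left(-1\right) = 9 \cdot 0 = 0$)
$K{\left(E \right)} = 0$
$K{\left(-8 \right)} \left(144 + C{\left(-7 \right)}\right) = 0 \left(144 + 2\right) = 0 \cdot 146 = 0$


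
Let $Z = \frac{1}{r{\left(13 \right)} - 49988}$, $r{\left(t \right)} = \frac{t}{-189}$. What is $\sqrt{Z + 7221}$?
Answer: $\frac{2 \sqrt{161136408005960430}}{9447745} \approx 84.976$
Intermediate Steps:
$r{\left(t \right)} = - \frac{t}{189}$ ($r{\left(t \right)} = t \left(- \frac{1}{189}\right) = - \frac{t}{189}$)
$Z = - \frac{189}{9447745}$ ($Z = \frac{1}{\left(- \frac{1}{189}\right) 13 - 49988} = \frac{1}{- \frac{13}{189} - 49988} = \frac{1}{- \frac{9447745}{189}} = - \frac{189}{9447745} \approx -2.0005 \cdot 10^{-5}$)
$\sqrt{Z + 7221} = \sqrt{- \frac{189}{9447745} + 7221} = \sqrt{\frac{68222166456}{9447745}} = \frac{2 \sqrt{161136408005960430}}{9447745}$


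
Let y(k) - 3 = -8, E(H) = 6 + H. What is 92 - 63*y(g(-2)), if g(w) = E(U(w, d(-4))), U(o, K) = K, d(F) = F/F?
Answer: 407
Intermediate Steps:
d(F) = 1
g(w) = 7 (g(w) = 6 + 1 = 7)
y(k) = -5 (y(k) = 3 - 8 = -5)
92 - 63*y(g(-2)) = 92 - 63*(-5) = 92 + 315 = 407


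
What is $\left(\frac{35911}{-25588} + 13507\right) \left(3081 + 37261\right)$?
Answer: $\frac{6970718486055}{12794} \approx 5.4484 \cdot 10^{8}$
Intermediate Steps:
$\left(\frac{35911}{-25588} + 13507\right) \left(3081 + 37261\right) = \left(35911 \left(- \frac{1}{25588}\right) + 13507\right) 40342 = \left(- \frac{35911}{25588} + 13507\right) 40342 = \frac{345581205}{25588} \cdot 40342 = \frac{6970718486055}{12794}$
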